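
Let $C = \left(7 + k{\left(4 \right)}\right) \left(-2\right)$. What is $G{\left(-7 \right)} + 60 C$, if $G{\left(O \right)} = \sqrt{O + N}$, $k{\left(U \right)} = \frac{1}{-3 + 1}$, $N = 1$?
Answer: $-780 + i \sqrt{6} \approx -780.0 + 2.4495 i$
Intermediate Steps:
$k{\left(U \right)} = - \frac{1}{2}$ ($k{\left(U \right)} = \frac{1}{-2} = - \frac{1}{2}$)
$G{\left(O \right)} = \sqrt{1 + O}$ ($G{\left(O \right)} = \sqrt{O + 1} = \sqrt{1 + O}$)
$C = -13$ ($C = \left(7 - \frac{1}{2}\right) \left(-2\right) = \frac{13}{2} \left(-2\right) = -13$)
$G{\left(-7 \right)} + 60 C = \sqrt{1 - 7} + 60 \left(-13\right) = \sqrt{-6} - 780 = i \sqrt{6} - 780 = -780 + i \sqrt{6}$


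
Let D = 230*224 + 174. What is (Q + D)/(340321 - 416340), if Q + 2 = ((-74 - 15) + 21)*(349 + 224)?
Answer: -12728/76019 ≈ -0.16743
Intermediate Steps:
D = 51694 (D = 51520 + 174 = 51694)
Q = -38966 (Q = -2 + ((-74 - 15) + 21)*(349 + 224) = -2 + (-89 + 21)*573 = -2 - 68*573 = -2 - 38964 = -38966)
(Q + D)/(340321 - 416340) = (-38966 + 51694)/(340321 - 416340) = 12728/(-76019) = 12728*(-1/76019) = -12728/76019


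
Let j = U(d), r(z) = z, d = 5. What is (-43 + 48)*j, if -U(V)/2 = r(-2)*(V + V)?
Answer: 200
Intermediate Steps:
U(V) = 8*V (U(V) = -(-4)*(V + V) = -(-4)*2*V = -(-8)*V = 8*V)
j = 40 (j = 8*5 = 40)
(-43 + 48)*j = (-43 + 48)*40 = 5*40 = 200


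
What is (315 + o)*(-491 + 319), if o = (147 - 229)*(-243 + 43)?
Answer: -2874980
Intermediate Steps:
o = 16400 (o = -82*(-200) = 16400)
(315 + o)*(-491 + 319) = (315 + 16400)*(-491 + 319) = 16715*(-172) = -2874980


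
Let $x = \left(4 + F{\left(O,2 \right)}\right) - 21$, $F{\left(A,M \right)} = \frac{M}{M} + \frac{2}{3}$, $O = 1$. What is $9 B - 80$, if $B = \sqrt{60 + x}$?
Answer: $-80 + 3 \sqrt{402} \approx -19.85$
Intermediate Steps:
$F{\left(A,M \right)} = \frac{5}{3}$ ($F{\left(A,M \right)} = 1 + 2 \cdot \frac{1}{3} = 1 + \frac{2}{3} = \frac{5}{3}$)
$x = - \frac{46}{3}$ ($x = \left(4 + \frac{5}{3}\right) - 21 = \frac{17}{3} - 21 = - \frac{46}{3} \approx -15.333$)
$B = \frac{\sqrt{402}}{3}$ ($B = \sqrt{60 - \frac{46}{3}} = \sqrt{\frac{134}{3}} = \frac{\sqrt{402}}{3} \approx 6.6833$)
$9 B - 80 = 9 \frac{\sqrt{402}}{3} - 80 = 3 \sqrt{402} - 80 = -80 + 3 \sqrt{402}$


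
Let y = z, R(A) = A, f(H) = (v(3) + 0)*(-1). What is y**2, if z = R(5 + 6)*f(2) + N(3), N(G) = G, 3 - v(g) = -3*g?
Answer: 16641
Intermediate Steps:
v(g) = 3 + 3*g (v(g) = 3 - (-3)*g = 3 + 3*g)
f(H) = -12 (f(H) = ((3 + 3*3) + 0)*(-1) = ((3 + 9) + 0)*(-1) = (12 + 0)*(-1) = 12*(-1) = -12)
z = -129 (z = (5 + 6)*(-12) + 3 = 11*(-12) + 3 = -132 + 3 = -129)
y = -129
y**2 = (-129)**2 = 16641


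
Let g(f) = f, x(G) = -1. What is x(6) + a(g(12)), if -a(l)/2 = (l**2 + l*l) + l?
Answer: -601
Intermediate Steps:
a(l) = -4*l**2 - 2*l (a(l) = -2*((l**2 + l*l) + l) = -2*((l**2 + l**2) + l) = -2*(2*l**2 + l) = -2*(l + 2*l**2) = -4*l**2 - 2*l)
x(6) + a(g(12)) = -1 - 2*12*(1 + 2*12) = -1 - 2*12*(1 + 24) = -1 - 2*12*25 = -1 - 600 = -601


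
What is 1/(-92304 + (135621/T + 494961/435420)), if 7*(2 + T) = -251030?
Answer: -2277282885/210208342493737 ≈ -1.0833e-5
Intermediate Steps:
T = -251044/7 (T = -2 + (⅐)*(-251030) = -2 - 251030/7 = -251044/7 ≈ -35863.)
1/(-92304 + (135621/T + 494961/435420)) = 1/(-92304 + (135621/(-251044/7) + 494961/435420)) = 1/(-92304 + (135621*(-7/251044) + 494961*(1/435420))) = 1/(-92304 + (-949347/251044 + 164987/145140)) = 1/(-92304 - 6023076697/2277282885) = 1/(-210208342493737/2277282885) = -2277282885/210208342493737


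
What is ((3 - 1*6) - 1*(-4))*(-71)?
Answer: -71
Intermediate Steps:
((3 - 1*6) - 1*(-4))*(-71) = ((3 - 6) + 4)*(-71) = (-3 + 4)*(-71) = 1*(-71) = -71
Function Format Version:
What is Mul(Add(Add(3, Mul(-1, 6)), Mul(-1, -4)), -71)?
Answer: -71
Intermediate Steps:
Mul(Add(Add(3, Mul(-1, 6)), Mul(-1, -4)), -71) = Mul(Add(Add(3, -6), 4), -71) = Mul(Add(-3, 4), -71) = Mul(1, -71) = -71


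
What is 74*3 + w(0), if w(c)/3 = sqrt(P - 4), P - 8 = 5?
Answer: 231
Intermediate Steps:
P = 13 (P = 8 + 5 = 13)
w(c) = 9 (w(c) = 3*sqrt(13 - 4) = 3*sqrt(9) = 3*3 = 9)
74*3 + w(0) = 74*3 + 9 = 222 + 9 = 231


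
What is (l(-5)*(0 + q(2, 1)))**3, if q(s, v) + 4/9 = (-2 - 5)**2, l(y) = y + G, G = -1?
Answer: -667627624/27 ≈ -2.4727e+7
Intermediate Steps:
l(y) = -1 + y (l(y) = y - 1 = -1 + y)
q(s, v) = 437/9 (q(s, v) = -4/9 + (-2 - 5)**2 = -4/9 + (-7)**2 = -4/9 + 49 = 437/9)
(l(-5)*(0 + q(2, 1)))**3 = ((-1 - 5)*(0 + 437/9))**3 = (-6*437/9)**3 = (-874/3)**3 = -667627624/27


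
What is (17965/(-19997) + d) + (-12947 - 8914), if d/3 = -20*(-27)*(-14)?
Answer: -890704342/19997 ≈ -44542.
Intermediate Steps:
d = -22680 (d = 3*(-20*(-27)*(-14)) = 3*(540*(-14)) = 3*(-7560) = -22680)
(17965/(-19997) + d) + (-12947 - 8914) = (17965/(-19997) - 22680) + (-12947 - 8914) = (17965*(-1/19997) - 22680) - 21861 = (-17965/19997 - 22680) - 21861 = -453549925/19997 - 21861 = -890704342/19997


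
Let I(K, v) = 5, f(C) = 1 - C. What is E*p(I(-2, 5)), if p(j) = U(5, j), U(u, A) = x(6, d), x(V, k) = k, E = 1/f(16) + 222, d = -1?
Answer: -3329/15 ≈ -221.93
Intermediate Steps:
E = 3329/15 (E = 1/(1 - 1*16) + 222 = 1/(1 - 16) + 222 = 1/(-15) + 222 = -1/15 + 222 = 3329/15 ≈ 221.93)
U(u, A) = -1
p(j) = -1
E*p(I(-2, 5)) = (3329/15)*(-1) = -3329/15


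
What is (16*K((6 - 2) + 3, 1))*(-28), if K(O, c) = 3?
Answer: -1344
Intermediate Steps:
(16*K((6 - 2) + 3, 1))*(-28) = (16*3)*(-28) = 48*(-28) = -1344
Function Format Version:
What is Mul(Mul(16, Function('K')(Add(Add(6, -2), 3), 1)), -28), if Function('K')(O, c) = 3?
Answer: -1344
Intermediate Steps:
Mul(Mul(16, Function('K')(Add(Add(6, -2), 3), 1)), -28) = Mul(Mul(16, 3), -28) = Mul(48, -28) = -1344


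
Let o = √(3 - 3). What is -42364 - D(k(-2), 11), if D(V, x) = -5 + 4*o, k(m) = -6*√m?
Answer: -42359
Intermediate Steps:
o = 0 (o = √0 = 0)
D(V, x) = -5 (D(V, x) = -5 + 4*0 = -5 + 0 = -5)
-42364 - D(k(-2), 11) = -42364 - 1*(-5) = -42364 + 5 = -42359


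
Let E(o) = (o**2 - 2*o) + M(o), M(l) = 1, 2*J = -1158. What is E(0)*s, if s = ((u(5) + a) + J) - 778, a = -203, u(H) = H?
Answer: -1555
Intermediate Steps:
J = -579 (J = (1/2)*(-1158) = -579)
E(o) = 1 + o**2 - 2*o (E(o) = (o**2 - 2*o) + 1 = 1 + o**2 - 2*o)
s = -1555 (s = ((5 - 203) - 579) - 778 = (-198 - 579) - 778 = -777 - 778 = -1555)
E(0)*s = (1 + 0**2 - 2*0)*(-1555) = (1 + 0 + 0)*(-1555) = 1*(-1555) = -1555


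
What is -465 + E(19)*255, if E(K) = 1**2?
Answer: -210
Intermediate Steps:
E(K) = 1
-465 + E(19)*255 = -465 + 1*255 = -465 + 255 = -210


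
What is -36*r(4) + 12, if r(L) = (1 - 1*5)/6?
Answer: 36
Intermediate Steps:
r(L) = -⅔ (r(L) = (1 - 5)*(⅙) = -4*⅙ = -⅔)
-36*r(4) + 12 = -36*(-⅔) + 12 = 24 + 12 = 36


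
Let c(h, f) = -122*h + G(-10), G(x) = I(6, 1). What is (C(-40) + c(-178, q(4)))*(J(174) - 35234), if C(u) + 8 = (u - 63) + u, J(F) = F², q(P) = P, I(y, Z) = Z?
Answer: -106924228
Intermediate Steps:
G(x) = 1
C(u) = -71 + 2*u (C(u) = -8 + ((u - 63) + u) = -8 + ((-63 + u) + u) = -8 + (-63 + 2*u) = -71 + 2*u)
c(h, f) = 1 - 122*h (c(h, f) = -122*h + 1 = 1 - 122*h)
(C(-40) + c(-178, q(4)))*(J(174) - 35234) = ((-71 + 2*(-40)) + (1 - 122*(-178)))*(174² - 35234) = ((-71 - 80) + (1 + 21716))*(30276 - 35234) = (-151 + 21717)*(-4958) = 21566*(-4958) = -106924228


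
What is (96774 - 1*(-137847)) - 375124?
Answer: -140503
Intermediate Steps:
(96774 - 1*(-137847)) - 375124 = (96774 + 137847) - 375124 = 234621 - 375124 = -140503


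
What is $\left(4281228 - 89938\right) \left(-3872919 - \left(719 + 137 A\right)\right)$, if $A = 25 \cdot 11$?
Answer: $-16393447063770$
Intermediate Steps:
$A = 275$
$\left(4281228 - 89938\right) \left(-3872919 - \left(719 + 137 A\right)\right) = \left(4281228 - 89938\right) \left(-3872919 - 38394\right) = 4191290 \left(-3872919 - 38394\right) = 4191290 \left(-3911313\right) = -16393447063770$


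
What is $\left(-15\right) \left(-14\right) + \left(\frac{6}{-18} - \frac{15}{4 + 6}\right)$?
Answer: $\frac{1249}{6} \approx 208.17$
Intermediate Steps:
$\left(-15\right) \left(-14\right) + \left(\frac{6}{-18} - \frac{15}{4 + 6}\right) = 210 + \left(6 \left(- \frac{1}{18}\right) - \frac{15}{10}\right) = 210 - \frac{11}{6} = \frac{1249}{6}$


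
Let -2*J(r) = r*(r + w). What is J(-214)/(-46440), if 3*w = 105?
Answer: 19153/46440 ≈ 0.41242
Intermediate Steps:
w = 35 (w = (⅓)*105 = 35)
J(r) = -r*(35 + r)/2 (J(r) = -r*(r + 35)/2 = -r*(35 + r)/2)
J(-214)/(-46440) = -½*(-214)*(35 - 214)/(-46440) = -½*(-214)*(-179)*(-1/46440) = -19153*(-1/46440) = 19153/46440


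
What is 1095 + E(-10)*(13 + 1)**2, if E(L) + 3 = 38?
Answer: 7955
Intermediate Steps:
E(L) = 35 (E(L) = -3 + 38 = 35)
1095 + E(-10)*(13 + 1)**2 = 1095 + 35*(13 + 1)**2 = 1095 + 35*14**2 = 1095 + 35*196 = 1095 + 6860 = 7955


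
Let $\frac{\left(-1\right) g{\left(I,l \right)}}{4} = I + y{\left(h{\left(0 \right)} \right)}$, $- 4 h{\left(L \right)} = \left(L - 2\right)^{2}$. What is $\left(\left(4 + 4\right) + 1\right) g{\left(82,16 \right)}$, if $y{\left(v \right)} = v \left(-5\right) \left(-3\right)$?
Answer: $-2412$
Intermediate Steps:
$h{\left(L \right)} = - \frac{\left(-2 + L\right)^{2}}{4}$ ($h{\left(L \right)} = - \frac{\left(L - 2\right)^{2}}{4} = - \frac{\left(-2 + L\right)^{2}}{4}$)
$y{\left(v \right)} = 15 v$ ($y{\left(v \right)} = - 5 v \left(-3\right) = 15 v$)
$g{\left(I,l \right)} = 60 - 4 I$ ($g{\left(I,l \right)} = - 4 \left(I + 15 \left(- \frac{\left(-2 + 0\right)^{2}}{4}\right)\right) = - 4 \left(I + 15 \left(- \frac{\left(-2\right)^{2}}{4}\right)\right) = - 4 \left(I + 15 \left(\left(- \frac{1}{4}\right) 4\right)\right) = - 4 \left(I + 15 \left(-1\right)\right) = - 4 \left(I - 15\right) = - 4 \left(-15 + I\right) = 60 - 4 I$)
$\left(\left(4 + 4\right) + 1\right) g{\left(82,16 \right)} = \left(\left(4 + 4\right) + 1\right) \left(60 - 328\right) = \left(8 + 1\right) \left(60 - 328\right) = 9 \left(-268\right) = -2412$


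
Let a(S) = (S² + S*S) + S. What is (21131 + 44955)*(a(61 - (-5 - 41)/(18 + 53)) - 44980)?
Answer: -12431910305330/5041 ≈ -2.4662e+9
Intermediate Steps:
a(S) = S + 2*S² (a(S) = (S² + S²) + S = 2*S² + S = S + 2*S²)
(21131 + 44955)*(a(61 - (-5 - 41)/(18 + 53)) - 44980) = (21131 + 44955)*((61 - (-5 - 41)/(18 + 53))*(1 + 2*(61 - (-5 - 41)/(18 + 53))) - 44980) = 66086*((61 - (-46)/71)*(1 + 2*(61 - (-46)/71)) - 44980) = 66086*((61 - 1*(-46/71))*(1 + 2*(61 - 1*(-46/71))) - 44980) = 66086*((61 + 46/71)*(1 + 2*(61 + 46/71)) - 44980) = 66086*(4377*(1 + 2*(4377/71))/71 - 44980) = 66086*(4377*(1 + 8754/71)/71 - 44980) = 66086*((4377/71)*(8825/71) - 44980) = 66086*(38627025/5041 - 44980) = 66086*(-188117155/5041) = -12431910305330/5041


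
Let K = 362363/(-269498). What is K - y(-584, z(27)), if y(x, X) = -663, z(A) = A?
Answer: 178314811/269498 ≈ 661.66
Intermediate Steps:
K = -362363/269498 (K = 362363*(-1/269498) = -362363/269498 ≈ -1.3446)
K - y(-584, z(27)) = -362363/269498 - 1*(-663) = -362363/269498 + 663 = 178314811/269498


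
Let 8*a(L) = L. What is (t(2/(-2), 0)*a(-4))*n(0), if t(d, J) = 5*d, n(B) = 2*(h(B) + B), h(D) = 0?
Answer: 0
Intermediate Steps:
a(L) = L/8
n(B) = 2*B (n(B) = 2*(0 + B) = 2*B)
(t(2/(-2), 0)*a(-4))*n(0) = ((5*(2/(-2)))*((1/8)*(-4)))*(2*0) = ((5*(2*(-1/2)))*(-1/2))*0 = ((5*(-1))*(-1/2))*0 = -5*(-1/2)*0 = (5/2)*0 = 0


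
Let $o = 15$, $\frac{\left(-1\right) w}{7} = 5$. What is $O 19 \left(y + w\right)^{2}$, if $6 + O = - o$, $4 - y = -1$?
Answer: $-359100$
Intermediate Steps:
$y = 5$ ($y = 4 - -1 = 4 + 1 = 5$)
$w = -35$ ($w = \left(-7\right) 5 = -35$)
$O = -21$ ($O = -6 - 15 = -21$)
$O 19 \left(y + w\right)^{2} = \left(-21\right) 19 \left(5 - 35\right)^{2} = - 399 \left(-30\right)^{2} = \left(-399\right) 900 = -359100$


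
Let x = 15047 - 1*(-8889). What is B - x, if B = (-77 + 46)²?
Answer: -22975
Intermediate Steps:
B = 961 (B = (-31)² = 961)
x = 23936 (x = 15047 + 8889 = 23936)
B - x = 961 - 1*23936 = 961 - 23936 = -22975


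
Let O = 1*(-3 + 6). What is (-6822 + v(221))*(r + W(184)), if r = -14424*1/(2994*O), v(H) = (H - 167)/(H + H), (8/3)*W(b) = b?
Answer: -50701262505/110279 ≈ -4.5975e+5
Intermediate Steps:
W(b) = 3*b/8
O = 3 (O = 1*3 = 3)
v(H) = (-167 + H)/(2*H) (v(H) = (-167 + H)/((2*H)) = (-167 + H)*(1/(2*H)) = (-167 + H)/(2*H))
r = -2404/1497 (r = -14424/(3*2994) = -14424/8982 = -14424*1/8982 = -2404/1497 ≈ -1.6059)
(-6822 + v(221))*(r + W(184)) = (-6822 + (1/2)*(-167 + 221)/221)*(-2404/1497 + (3/8)*184) = (-6822 + (1/2)*(1/221)*54)*(-2404/1497 + 69) = (-6822 + 27/221)*(100889/1497) = -1507635/221*100889/1497 = -50701262505/110279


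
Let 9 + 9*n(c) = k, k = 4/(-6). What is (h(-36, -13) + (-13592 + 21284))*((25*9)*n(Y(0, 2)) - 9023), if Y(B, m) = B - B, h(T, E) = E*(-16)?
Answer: -219572600/3 ≈ -7.3191e+7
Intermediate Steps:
k = -⅔ (k = 4*(-⅙) = -⅔ ≈ -0.66667)
h(T, E) = -16*E
Y(B, m) = 0
n(c) = -29/27 (n(c) = -1 + (⅑)*(-⅔) = -1 - 2/27 = -29/27)
(h(-36, -13) + (-13592 + 21284))*((25*9)*n(Y(0, 2)) - 9023) = (-16*(-13) + (-13592 + 21284))*((25*9)*(-29/27) - 9023) = (208 + 7692)*(225*(-29/27) - 9023) = 7900*(-725/3 - 9023) = 7900*(-27794/3) = -219572600/3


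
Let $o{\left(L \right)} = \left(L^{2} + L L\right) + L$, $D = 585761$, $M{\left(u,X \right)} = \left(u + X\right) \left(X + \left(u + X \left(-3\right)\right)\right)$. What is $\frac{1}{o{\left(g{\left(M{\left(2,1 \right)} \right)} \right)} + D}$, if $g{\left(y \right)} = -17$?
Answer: $\frac{1}{586322} \approx 1.7055 \cdot 10^{-6}$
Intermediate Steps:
$M{\left(u,X \right)} = \left(X + u\right) \left(u - 2 X\right)$ ($M{\left(u,X \right)} = \left(X + u\right) \left(X - \left(- u + 3 X\right)\right) = \left(X + u\right) \left(u - 2 X\right)$)
$o{\left(L \right)} = L + 2 L^{2}$ ($o{\left(L \right)} = \left(L^{2} + L^{2}\right) + L = 2 L^{2} + L = L + 2 L^{2}$)
$\frac{1}{o{\left(g{\left(M{\left(2,1 \right)} \right)} \right)} + D} = \frac{1}{- 17 \left(1 + 2 \left(-17\right)\right) + 585761} = \frac{1}{- 17 \left(1 - 34\right) + 585761} = \frac{1}{\left(-17\right) \left(-33\right) + 585761} = \frac{1}{561 + 585761} = \frac{1}{586322}$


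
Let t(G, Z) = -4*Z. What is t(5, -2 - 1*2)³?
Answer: 4096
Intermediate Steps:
t(5, -2 - 1*2)³ = (-4*(-2 - 1*2))³ = (-4*(-2 - 2))³ = (-4*(-4))³ = 16³ = 4096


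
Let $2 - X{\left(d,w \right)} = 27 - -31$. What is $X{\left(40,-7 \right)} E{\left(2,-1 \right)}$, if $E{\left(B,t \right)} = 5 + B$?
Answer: $-392$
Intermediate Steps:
$X{\left(d,w \right)} = -56$ ($X{\left(d,w \right)} = 2 - \left(27 - -31\right) = 2 - \left(27 + 31\right) = 2 - 58 = -56$)
$X{\left(40,-7 \right)} E{\left(2,-1 \right)} = - 56 \left(5 + 2\right) = \left(-56\right) 7 = -392$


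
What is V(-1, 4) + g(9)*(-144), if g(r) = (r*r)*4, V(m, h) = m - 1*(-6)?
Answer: -46651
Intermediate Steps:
V(m, h) = 6 + m (V(m, h) = m + 6 = 6 + m)
g(r) = 4*r² (g(r) = r²*4 = 4*r²)
V(-1, 4) + g(9)*(-144) = (6 - 1) + (4*9²)*(-144) = 5 + (4*81)*(-144) = 5 + 324*(-144) = 5 - 46656 = -46651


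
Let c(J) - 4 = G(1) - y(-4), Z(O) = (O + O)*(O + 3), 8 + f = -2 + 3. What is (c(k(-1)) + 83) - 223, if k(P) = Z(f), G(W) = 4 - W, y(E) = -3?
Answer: -130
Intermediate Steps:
f = -7 (f = -8 + (-2 + 3) = -8 + 1 = -7)
Z(O) = 2*O*(3 + O) (Z(O) = (2*O)*(3 + O) = 2*O*(3 + O))
k(P) = 56 (k(P) = 2*(-7)*(3 - 7) = 2*(-7)*(-4) = 56)
c(J) = 10 (c(J) = 4 + ((4 - 1*1) - 1*(-3)) = 4 + ((4 - 1) + 3) = 4 + (3 + 3) = 4 + 6 = 10)
(c(k(-1)) + 83) - 223 = (10 + 83) - 223 = 93 - 223 = -130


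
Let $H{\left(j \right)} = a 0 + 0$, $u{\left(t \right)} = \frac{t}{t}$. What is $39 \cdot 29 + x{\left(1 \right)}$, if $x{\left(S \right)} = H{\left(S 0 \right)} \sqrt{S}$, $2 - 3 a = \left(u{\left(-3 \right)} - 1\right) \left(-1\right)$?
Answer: $1131$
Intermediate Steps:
$u{\left(t \right)} = 1$
$a = \frac{2}{3}$ ($a = \frac{2}{3} - \frac{\left(1 - 1\right) \left(-1\right)}{3} = \frac{2}{3} - \frac{0 \left(-1\right)}{3} = \frac{2}{3} - 0 = \frac{2}{3} + 0 = \frac{2}{3} \approx 0.66667$)
$H{\left(j \right)} = 0$ ($H{\left(j \right)} = \frac{2}{3} \cdot 0 + 0 = 0 + 0 = 0$)
$x{\left(S \right)} = 0$ ($x{\left(S \right)} = 0 \sqrt{S} = 0$)
$39 \cdot 29 + x{\left(1 \right)} = 39 \cdot 29 + 0 = 1131 + 0 = 1131$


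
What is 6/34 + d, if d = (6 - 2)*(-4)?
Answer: -269/17 ≈ -15.824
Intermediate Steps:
d = -16 (d = 4*(-4) = -16)
6/34 + d = 6/34 - 16 = 6*(1/34) - 16 = 3/17 - 16 = -269/17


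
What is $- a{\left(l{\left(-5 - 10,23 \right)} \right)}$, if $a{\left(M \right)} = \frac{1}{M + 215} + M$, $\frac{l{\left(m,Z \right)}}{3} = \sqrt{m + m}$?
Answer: $- \frac{43}{9299} - \frac{139482 i \sqrt{30}}{46495} \approx -0.0046242 - 16.431 i$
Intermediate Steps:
$l{\left(m,Z \right)} = 3 \sqrt{2} \sqrt{m}$ ($l{\left(m,Z \right)} = 3 \sqrt{m + m} = 3 \sqrt{2 m} = 3 \sqrt{2} \sqrt{m}$)
$a{\left(M \right)} = M + \frac{1}{215 + M}$ ($a{\left(M \right)} = \frac{1}{215 + M} + M = M + \frac{1}{215 + M}$)
$- a{\left(l{\left(-5 - 10,23 \right)} \right)} = - \frac{1 + \left(3 \sqrt{2} \sqrt{-5 - 10}\right)^{2} + 215 \cdot 3 \sqrt{2} \sqrt{-5 - 10}}{215 + 3 \sqrt{2} \sqrt{-5 - 10}} = - \frac{1 + \left(3 \sqrt{2} \sqrt{-15}\right)^{2} + 215 \cdot 3 \sqrt{2} \sqrt{-15}}{215 + 3 \sqrt{2} \sqrt{-15}} = - \frac{1 + \left(3 \sqrt{2} i \sqrt{15}\right)^{2} + 215 \cdot 3 \sqrt{2} i \sqrt{15}}{215 + 3 \sqrt{2} i \sqrt{15}} = - \frac{1 + \left(3 i \sqrt{30}\right)^{2} + 215 \cdot 3 i \sqrt{30}}{215 + 3 i \sqrt{30}} = - \frac{1 - 270 + 645 i \sqrt{30}}{215 + 3 i \sqrt{30}} = - \frac{-269 + 645 i \sqrt{30}}{215 + 3 i \sqrt{30}}$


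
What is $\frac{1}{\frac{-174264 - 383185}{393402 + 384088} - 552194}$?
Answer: $- \frac{777490}{429325870509} \approx -1.811 \cdot 10^{-6}$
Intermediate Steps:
$\frac{1}{\frac{-174264 - 383185}{393402 + 384088} - 552194} = \frac{1}{- \frac{557449}{777490} - 552194} = \frac{1}{- \frac{429325870509}{777490}} = - \frac{777490}{429325870509}$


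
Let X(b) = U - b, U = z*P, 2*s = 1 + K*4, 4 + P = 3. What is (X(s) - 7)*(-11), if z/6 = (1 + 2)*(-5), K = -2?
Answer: -1903/2 ≈ -951.50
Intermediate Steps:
z = -90 (z = 6*((1 + 2)*(-5)) = 6*(3*(-5)) = 6*(-15) = -90)
P = -1 (P = -4 + 3 = -1)
s = -7/2 (s = (1 - 2*4)/2 = (1 - 8)/2 = (½)*(-7) = -7/2 ≈ -3.5000)
U = 90 (U = -90*(-1) = 90)
X(b) = 90 - b
(X(s) - 7)*(-11) = ((90 - 1*(-7/2)) - 7)*(-11) = ((90 + 7/2) - 7)*(-11) = (187/2 - 7)*(-11) = (173/2)*(-11) = -1903/2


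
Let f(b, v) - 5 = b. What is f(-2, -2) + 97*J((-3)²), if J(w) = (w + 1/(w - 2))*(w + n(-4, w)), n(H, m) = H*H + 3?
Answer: 24835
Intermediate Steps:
n(H, m) = 3 + H² (n(H, m) = H² + 3 = 3 + H²)
f(b, v) = 5 + b
J(w) = (19 + w)*(w + 1/(-2 + w)) (J(w) = (w + 1/(w - 2))*(w + (3 + (-4)²)) = (w + 1/(-2 + w))*(w + (3 + 16)) = (w + 1/(-2 + w))*(w + 19) = (w + 1/(-2 + w))*(19 + w) = (19 + w)*(w + 1/(-2 + w)))
f(-2, -2) + 97*J((-3)²) = (5 - 2) + 97*((19 + ((-3)²)³ - 37*(-3)² + 17*((-3)²)²)/(-2 + (-3)²)) = 3 + 97*((19 + 9³ - 37*9 + 17*9²)/(-2 + 9)) = 3 + 97*((19 + 729 - 333 + 17*81)/7) = 3 + 97*((19 + 729 - 333 + 1377)/7) = 3 + 97*((⅐)*1792) = 3 + 97*256 = 3 + 24832 = 24835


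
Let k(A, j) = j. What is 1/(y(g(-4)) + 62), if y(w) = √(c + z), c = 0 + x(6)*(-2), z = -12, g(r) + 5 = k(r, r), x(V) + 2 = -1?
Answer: 31/1925 - I*√6/3850 ≈ 0.016104 - 0.00063623*I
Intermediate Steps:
x(V) = -3 (x(V) = -2 - 1 = -3)
g(r) = -5 + r
c = 6 (c = 0 - 3*(-2) = 0 + 6 = 6)
y(w) = I*√6 (y(w) = √(6 - 12) = √(-6) = I*√6)
1/(y(g(-4)) + 62) = 1/(I*√6 + 62) = 1/(62 + I*√6)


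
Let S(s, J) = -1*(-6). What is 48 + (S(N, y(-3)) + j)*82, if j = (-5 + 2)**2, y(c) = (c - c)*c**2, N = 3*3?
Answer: 1278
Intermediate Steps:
N = 9
y(c) = 0 (y(c) = 0*c**2 = 0)
S(s, J) = 6
j = 9 (j = (-3)**2 = 9)
48 + (S(N, y(-3)) + j)*82 = 48 + (6 + 9)*82 = 48 + 15*82 = 48 + 1230 = 1278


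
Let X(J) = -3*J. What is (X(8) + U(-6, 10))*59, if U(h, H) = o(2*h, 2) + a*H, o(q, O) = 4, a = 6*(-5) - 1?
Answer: -19470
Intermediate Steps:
a = -31 (a = -30 - 1 = -31)
U(h, H) = 4 - 31*H
(X(8) + U(-6, 10))*59 = (-3*8 + (4 - 31*10))*59 = (-24 + (4 - 310))*59 = (-24 - 306)*59 = -330*59 = -19470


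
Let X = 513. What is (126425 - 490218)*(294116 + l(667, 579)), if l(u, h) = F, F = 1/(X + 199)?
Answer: -76182107859249/712 ≈ -1.0700e+11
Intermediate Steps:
F = 1/712 (F = 1/(513 + 199) = 1/712 ≈ 0.0014045)
l(u, h) = 1/712
(126425 - 490218)*(294116 + l(667, 579)) = (126425 - 490218)*(294116 + 1/712) = -363793*209410593/712 = -76182107859249/712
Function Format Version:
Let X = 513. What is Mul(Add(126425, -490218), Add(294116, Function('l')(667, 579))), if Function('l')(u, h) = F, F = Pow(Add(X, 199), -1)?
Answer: Rational(-76182107859249, 712) ≈ -1.0700e+11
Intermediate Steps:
F = Rational(1, 712) (F = Pow(Add(513, 199), -1) = Pow(712, -1) = Rational(1, 712) ≈ 0.0014045)
Function('l')(u, h) = Rational(1, 712)
Mul(Add(126425, -490218), Add(294116, Function('l')(667, 579))) = Mul(Add(126425, -490218), Add(294116, Rational(1, 712))) = Mul(-363793, Rational(209410593, 712)) = Rational(-76182107859249, 712)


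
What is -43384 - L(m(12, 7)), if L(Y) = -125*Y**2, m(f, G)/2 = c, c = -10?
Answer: 6616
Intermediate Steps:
m(f, G) = -20 (m(f, G) = 2*(-10) = -20)
-43384 - L(m(12, 7)) = -43384 - (-125)*(-20)**2 = -43384 - (-125)*400 = -43384 - 1*(-50000) = -43384 + 50000 = 6616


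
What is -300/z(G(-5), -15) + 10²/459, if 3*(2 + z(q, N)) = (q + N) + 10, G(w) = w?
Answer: 103675/1836 ≈ 56.468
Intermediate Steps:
z(q, N) = 4/3 + N/3 + q/3 (z(q, N) = -2 + ((q + N) + 10)/3 = -2 + ((N + q) + 10)/3 = -2 + (10 + N + q)/3 = -2 + (10/3 + N/3 + q/3) = 4/3 + N/3 + q/3)
-300/z(G(-5), -15) + 10²/459 = -300/(4/3 + (⅓)*(-15) + (⅓)*(-5)) + 10²/459 = -300/(4/3 - 5 - 5/3) + 100*(1/459) = -300/(-16/3) + 100/459 = -300*(-3/16) + 100/459 = 225/4 + 100/459 = 103675/1836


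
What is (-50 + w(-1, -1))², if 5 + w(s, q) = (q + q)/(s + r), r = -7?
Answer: 47961/16 ≈ 2997.6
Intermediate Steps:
w(s, q) = -5 + 2*q/(-7 + s) (w(s, q) = -5 + (q + q)/(s - 7) = -5 + (2*q)/(-7 + s) = -5 + 2*q/(-7 + s))
(-50 + w(-1, -1))² = (-50 + (35 - 5*(-1) + 2*(-1))/(-7 - 1))² = (-50 + (35 + 5 - 2)/(-8))² = (-50 - ⅛*38)² = (-50 - 19/4)² = (-219/4)² = 47961/16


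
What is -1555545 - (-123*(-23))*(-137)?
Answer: -1167972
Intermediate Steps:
-1555545 - (-123*(-23))*(-137) = -1555545 - 2829*(-137) = -1555545 - 1*(-387573) = -1555545 + 387573 = -1167972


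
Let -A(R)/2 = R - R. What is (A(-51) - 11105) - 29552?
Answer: -40657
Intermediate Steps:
A(R) = 0 (A(R) = -2*(R - R) = -2*0 = 0)
(A(-51) - 11105) - 29552 = (0 - 11105) - 29552 = -11105 - 29552 = -40657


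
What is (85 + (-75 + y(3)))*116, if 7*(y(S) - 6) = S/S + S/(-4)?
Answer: 13021/7 ≈ 1860.1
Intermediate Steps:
y(S) = 43/7 - S/28 (y(S) = 6 + (S/S + S/(-4))/7 = 6 + (1 + S*(-1/4))/7 = 6 + (1 - S/4)/7 = 6 + (1/7 - S/28) = 43/7 - S/28)
(85 + (-75 + y(3)))*116 = (85 + (-75 + (43/7 - 1/28*3)))*116 = (85 + (-75 + (43/7 - 3/28)))*116 = (85 + (-75 + 169/28))*116 = (85 - 1931/28)*116 = (449/28)*116 = 13021/7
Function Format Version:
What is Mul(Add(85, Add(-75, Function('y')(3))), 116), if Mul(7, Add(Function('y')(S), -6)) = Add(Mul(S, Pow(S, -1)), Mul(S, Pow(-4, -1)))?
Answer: Rational(13021, 7) ≈ 1860.1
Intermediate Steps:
Function('y')(S) = Add(Rational(43, 7), Mul(Rational(-1, 28), S)) (Function('y')(S) = Add(6, Mul(Rational(1, 7), Add(Mul(S, Pow(S, -1)), Mul(S, Pow(-4, -1))))) = Add(6, Mul(Rational(1, 7), Add(1, Mul(S, Rational(-1, 4))))) = Add(6, Mul(Rational(1, 7), Add(1, Mul(Rational(-1, 4), S)))) = Add(6, Add(Rational(1, 7), Mul(Rational(-1, 28), S))) = Add(Rational(43, 7), Mul(Rational(-1, 28), S)))
Mul(Add(85, Add(-75, Function('y')(3))), 116) = Mul(Add(85, Add(-75, Add(Rational(43, 7), Mul(Rational(-1, 28), 3)))), 116) = Mul(Add(85, Add(-75, Add(Rational(43, 7), Rational(-3, 28)))), 116) = Mul(Add(85, Add(-75, Rational(169, 28))), 116) = Mul(Add(85, Rational(-1931, 28)), 116) = Mul(Rational(449, 28), 116) = Rational(13021, 7)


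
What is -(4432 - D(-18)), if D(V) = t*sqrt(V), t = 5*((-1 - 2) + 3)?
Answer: -4432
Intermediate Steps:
t = 0 (t = 5*(-3 + 3) = 5*0 = 0)
D(V) = 0 (D(V) = 0*sqrt(V) = 0)
-(4432 - D(-18)) = -(4432 - 1*0) = -(4432 + 0) = -1*4432 = -4432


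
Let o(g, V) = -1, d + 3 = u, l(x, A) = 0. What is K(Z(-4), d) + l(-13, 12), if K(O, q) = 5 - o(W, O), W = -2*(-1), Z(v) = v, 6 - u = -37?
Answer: 6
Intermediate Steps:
u = 43 (u = 6 - 1*(-37) = 6 + 37 = 43)
W = 2
d = 40 (d = -3 + 43 = 40)
K(O, q) = 6 (K(O, q) = 5 - 1*(-1) = 5 + 1 = 6)
K(Z(-4), d) + l(-13, 12) = 6 + 0 = 6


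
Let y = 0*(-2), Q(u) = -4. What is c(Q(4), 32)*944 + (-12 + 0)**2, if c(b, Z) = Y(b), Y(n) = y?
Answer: 144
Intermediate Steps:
y = 0
Y(n) = 0
c(b, Z) = 0
c(Q(4), 32)*944 + (-12 + 0)**2 = 0*944 + (-12 + 0)**2 = 0 + (-12)**2 = 0 + 144 = 144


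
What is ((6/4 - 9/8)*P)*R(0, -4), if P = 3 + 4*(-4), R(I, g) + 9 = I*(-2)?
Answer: 351/8 ≈ 43.875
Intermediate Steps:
R(I, g) = -9 - 2*I (R(I, g) = -9 + I*(-2) = -9 - 2*I)
P = -13 (P = 3 - 16 = -13)
((6/4 - 9/8)*P)*R(0, -4) = ((6/4 - 9/8)*(-13))*(-9 - 2*0) = ((6*(¼) - 9*⅛)*(-13))*(-9 + 0) = ((3/2 - 9/8)*(-13))*(-9) = ((3/8)*(-13))*(-9) = -39/8*(-9) = 351/8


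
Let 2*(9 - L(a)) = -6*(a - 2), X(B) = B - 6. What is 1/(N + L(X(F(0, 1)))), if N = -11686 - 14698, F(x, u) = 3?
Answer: -1/26390 ≈ -3.7893e-5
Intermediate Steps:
X(B) = -6 + B
L(a) = 3 + 3*a (L(a) = 9 - (-3)*(a - 2) = 9 - (-3)*(-2 + a) = 9 - (12 - 6*a)/2 = 9 + (-6 + 3*a) = 3 + 3*a)
N = -26384
1/(N + L(X(F(0, 1)))) = 1/(-26384 + (3 + 3*(-6 + 3))) = 1/(-26384 + (3 + 3*(-3))) = 1/(-26384 + (3 - 9)) = 1/(-26384 - 6) = 1/(-26390) = -1/26390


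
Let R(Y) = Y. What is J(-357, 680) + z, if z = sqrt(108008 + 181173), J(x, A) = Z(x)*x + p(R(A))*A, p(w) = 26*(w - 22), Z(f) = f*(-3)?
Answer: 11251093 + sqrt(289181) ≈ 1.1252e+7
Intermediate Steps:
Z(f) = -3*f
p(w) = -572 + 26*w (p(w) = 26*(-22 + w) = -572 + 26*w)
J(x, A) = -3*x**2 + A*(-572 + 26*A) (J(x, A) = (-3*x)*x + (-572 + 26*A)*A = -3*x**2 + A*(-572 + 26*A))
z = sqrt(289181) ≈ 537.76
J(-357, 680) + z = (-3*(-357)**2 + 26*680*(-22 + 680)) + sqrt(289181) = (-3*127449 + 26*680*658) + sqrt(289181) = (-382347 + 11633440) + sqrt(289181) = 11251093 + sqrt(289181)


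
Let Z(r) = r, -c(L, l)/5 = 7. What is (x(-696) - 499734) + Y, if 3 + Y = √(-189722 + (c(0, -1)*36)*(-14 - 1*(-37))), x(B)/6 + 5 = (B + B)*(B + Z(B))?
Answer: 11126217 + I*√218702 ≈ 1.1126e+7 + 467.66*I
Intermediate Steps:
c(L, l) = -35 (c(L, l) = -5*7 = -35)
x(B) = -30 + 24*B² (x(B) = -30 + 6*((B + B)*(B + B)) = -30 + 6*((2*B)*(2*B)) = -30 + 6*(4*B²) = -30 + 24*B²)
Y = -3 + I*√218702 (Y = -3 + √(-189722 + (-35*36)*(-14 - 1*(-37))) = -3 + √(-189722 - 1260*(-14 + 37)) = -3 + √(-189722 - 1260*23) = -3 + √(-189722 - 28980) = -3 + √(-218702) = -3 + I*√218702 ≈ -3.0 + 467.66*I)
(x(-696) - 499734) + Y = ((-30 + 24*(-696)²) - 499734) + (-3 + I*√218702) = ((-30 + 24*484416) - 499734) + (-3 + I*√218702) = ((-30 + 11625984) - 499734) + (-3 + I*√218702) = (11625954 - 499734) + (-3 + I*√218702) = 11126220 + (-3 + I*√218702) = 11126217 + I*√218702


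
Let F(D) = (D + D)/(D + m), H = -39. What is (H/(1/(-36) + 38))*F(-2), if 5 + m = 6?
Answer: -5616/1367 ≈ -4.1083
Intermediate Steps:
m = 1 (m = -5 + 6 = 1)
F(D) = 2*D/(1 + D) (F(D) = (D + D)/(D + 1) = (2*D)/(1 + D) = 2*D/(1 + D))
(H/(1/(-36) + 38))*F(-2) = (-39/(1/(-36) + 38))*(2*(-2)/(1 - 2)) = (-39/(-1/36 + 38))*(2*(-2)/(-1)) = (-39/1367/36)*(2*(-2)*(-1)) = -39*36/1367*4 = -1404/1367*4 = -5616/1367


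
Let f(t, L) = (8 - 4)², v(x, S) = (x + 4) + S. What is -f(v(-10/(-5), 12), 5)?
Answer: -16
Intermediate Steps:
v(x, S) = 4 + S + x (v(x, S) = (4 + x) + S = 4 + S + x)
f(t, L) = 16 (f(t, L) = 4² = 16)
-f(v(-10/(-5), 12), 5) = -1*16 = -16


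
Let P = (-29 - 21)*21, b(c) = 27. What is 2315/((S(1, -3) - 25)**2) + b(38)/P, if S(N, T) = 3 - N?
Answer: 805489/185150 ≈ 4.3505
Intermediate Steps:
P = -1050 (P = -50*21 = -1050)
2315/((S(1, -3) - 25)**2) + b(38)/P = 2315/(((3 - 1*1) - 25)**2) + 27/(-1050) = 2315/(((3 - 1) - 25)**2) + 27*(-1/1050) = 2315/((2 - 25)**2) - 9/350 = 2315/((-23)**2) - 9/350 = 2315/529 - 9/350 = 805489/185150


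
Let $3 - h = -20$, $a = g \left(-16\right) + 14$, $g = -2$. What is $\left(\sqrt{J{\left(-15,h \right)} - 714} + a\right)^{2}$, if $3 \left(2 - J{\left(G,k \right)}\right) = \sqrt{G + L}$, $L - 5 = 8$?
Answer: $\frac{\left(138 + \sqrt{3} \sqrt{-2136 - i \sqrt{2}}\right)^{2}}{9} \approx 1404.8 - 2455.3 i$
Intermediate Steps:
$L = 13$ ($L = 5 + 8 = 13$)
$a = 46$ ($a = \left(-2\right) \left(-16\right) + 14 = 32 + 14 = 46$)
$h = 23$ ($h = 3 - -20 = 3 + 20 = 23$)
$J{\left(G,k \right)} = 2 - \frac{\sqrt{13 + G}}{3}$ ($J{\left(G,k \right)} = 2 - \frac{\sqrt{G + 13}}{3} = 2 - \frac{\sqrt{13 + G}}{3}$)
$\left(\sqrt{J{\left(-15,h \right)} - 714} + a\right)^{2} = \left(\sqrt{\left(2 - \frac{\sqrt{13 - 15}}{3}\right) - 714} + 46\right)^{2} = \left(\sqrt{\left(2 - \frac{\sqrt{-2}}{3}\right) - 714} + 46\right)^{2} = \left(\sqrt{\left(2 - \frac{i \sqrt{2}}{3}\right) - 714} + 46\right)^{2} = \left(\sqrt{-712 - \frac{i \sqrt{2}}{3}} + 46\right)^{2} = \left(46 + \sqrt{-712 - \frac{i \sqrt{2}}{3}}\right)^{2}$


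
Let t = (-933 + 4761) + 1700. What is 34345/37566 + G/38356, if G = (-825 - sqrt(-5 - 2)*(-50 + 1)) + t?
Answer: 747004859/720440748 + 49*I*sqrt(7)/38356 ≈ 1.0369 + 0.00338*I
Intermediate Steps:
t = 5528 (t = 3828 + 1700 = 5528)
G = 4703 + 49*I*sqrt(7) (G = (-825 - sqrt(-5 - 2)*(-50 + 1)) + 5528 = (-825 - sqrt(-7)*(-49)) + 5528 = (-825 - I*sqrt(7)*(-49)) + 5528 = (-825 - (-49)*I*sqrt(7)) + 5528 = (-825 + 49*I*sqrt(7)) + 5528 = 4703 + 49*I*sqrt(7) ≈ 4703.0 + 129.64*I)
34345/37566 + G/38356 = 34345/37566 + (4703 + 49*I*sqrt(7))/38356 = 34345*(1/37566) + (4703 + 49*I*sqrt(7))*(1/38356) = 34345/37566 + (4703/38356 + 49*I*sqrt(7)/38356) = 747004859/720440748 + 49*I*sqrt(7)/38356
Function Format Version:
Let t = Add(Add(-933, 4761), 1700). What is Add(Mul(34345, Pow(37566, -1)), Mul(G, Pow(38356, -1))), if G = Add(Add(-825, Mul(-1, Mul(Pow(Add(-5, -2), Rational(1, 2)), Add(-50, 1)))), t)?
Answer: Add(Rational(747004859, 720440748), Mul(Rational(49, 38356), I, Pow(7, Rational(1, 2)))) ≈ Add(1.0369, Mul(0.0033800, I))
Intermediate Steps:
t = 5528 (t = Add(3828, 1700) = 5528)
G = Add(4703, Mul(49, I, Pow(7, Rational(1, 2)))) (G = Add(Add(-825, Mul(-1, Mul(Pow(Add(-5, -2), Rational(1, 2)), Add(-50, 1)))), 5528) = Add(Add(-825, Mul(-1, Mul(Pow(-7, Rational(1, 2)), -49))), 5528) = Add(Add(-825, Mul(-1, Mul(Mul(I, Pow(7, Rational(1, 2))), -49))), 5528) = Add(Add(-825, Mul(-1, Mul(-49, I, Pow(7, Rational(1, 2))))), 5528) = Add(Add(-825, Mul(49, I, Pow(7, Rational(1, 2)))), 5528) = Add(4703, Mul(49, I, Pow(7, Rational(1, 2)))) ≈ Add(4703.0, Mul(129.64, I)))
Add(Mul(34345, Pow(37566, -1)), Mul(G, Pow(38356, -1))) = Add(Mul(34345, Pow(37566, -1)), Mul(Add(4703, Mul(49, I, Pow(7, Rational(1, 2)))), Pow(38356, -1))) = Add(Mul(34345, Rational(1, 37566)), Mul(Add(4703, Mul(49, I, Pow(7, Rational(1, 2)))), Rational(1, 38356))) = Add(Rational(34345, 37566), Add(Rational(4703, 38356), Mul(Rational(49, 38356), I, Pow(7, Rational(1, 2))))) = Add(Rational(747004859, 720440748), Mul(Rational(49, 38356), I, Pow(7, Rational(1, 2))))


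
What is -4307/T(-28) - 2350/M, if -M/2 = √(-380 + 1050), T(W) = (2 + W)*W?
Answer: -4307/728 + 235*√670/134 ≈ 39.478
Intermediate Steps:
T(W) = W*(2 + W)
M = -2*√670 (M = -2*√(-380 + 1050) = -2*√670 ≈ -51.769)
-4307/T(-28) - 2350/M = -4307*(-1/(28*(2 - 28))) - 2350*(-√670/1340) = -4307/((-28*(-26))) - (-235)*√670/134 = -4307/728 + 235*√670/134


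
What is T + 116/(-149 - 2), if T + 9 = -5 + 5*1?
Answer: -1475/151 ≈ -9.7682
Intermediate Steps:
T = -9 (T = -9 + (-5 + 5*1) = -9 + (-5 + 5) = -9 + 0 = -9)
T + 116/(-149 - 2) = -9 + 116/(-149 - 2) = -9 + 116/(-151) = -9 - 1/151*116 = -9 - 116/151 = -1475/151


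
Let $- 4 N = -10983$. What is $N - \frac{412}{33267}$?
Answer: $\frac{365369813}{133068} \approx 2745.7$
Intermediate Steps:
$N = \frac{10983}{4}$ ($N = \left(- \frac{1}{4}\right) \left(-10983\right) = \frac{10983}{4} \approx 2745.8$)
$N - \frac{412}{33267} = \frac{10983}{4} - \frac{412}{33267} = \frac{365369813}{133068}$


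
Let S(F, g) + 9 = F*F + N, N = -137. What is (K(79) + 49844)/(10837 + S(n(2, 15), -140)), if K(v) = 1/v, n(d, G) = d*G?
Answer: 3937677/915689 ≈ 4.3002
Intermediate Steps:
n(d, G) = G*d
S(F, g) = -146 + F² (S(F, g) = -9 + (F*F - 137) = -9 + (F² - 137) = -9 + (-137 + F²) = -146 + F²)
(K(79) + 49844)/(10837 + S(n(2, 15), -140)) = (1/79 + 49844)/(10837 + (-146 + (15*2)²)) = (1/79 + 49844)/(10837 + (-146 + 30²)) = 3937677/(79*(10837 + (-146 + 900))) = 3937677/(79*(10837 + 754)) = (3937677/79)/11591 = (3937677/79)*(1/11591) = 3937677/915689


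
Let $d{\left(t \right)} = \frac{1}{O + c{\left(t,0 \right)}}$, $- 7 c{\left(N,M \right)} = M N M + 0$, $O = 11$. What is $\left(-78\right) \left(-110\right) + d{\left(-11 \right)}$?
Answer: $\frac{94381}{11} \approx 8580.1$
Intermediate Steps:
$c{\left(N,M \right)} = - \frac{N M^{2}}{7}$ ($c{\left(N,M \right)} = - \frac{M N M + 0}{7} = - \frac{N M^{2} + 0}{7} = - \frac{N M^{2}}{7}$)
$d{\left(t \right)} = \frac{1}{11}$ ($d{\left(t \right)} = \frac{1}{11 - \frac{t 0^{2}}{7}} = \frac{1}{11 - \frac{1}{7} t 0} = \frac{1}{11 + 0} = \frac{1}{11}$)
$\left(-78\right) \left(-110\right) + d{\left(-11 \right)} = \left(-78\right) \left(-110\right) + \frac{1}{11} = 8580 + \frac{1}{11} = \frac{94381}{11}$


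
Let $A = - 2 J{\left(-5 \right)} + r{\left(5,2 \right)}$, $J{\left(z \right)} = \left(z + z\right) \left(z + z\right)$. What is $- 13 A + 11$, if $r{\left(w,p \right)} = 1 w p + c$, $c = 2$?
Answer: $2455$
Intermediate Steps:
$r{\left(w,p \right)} = 2 + p w$ ($r{\left(w,p \right)} = 1 w p + 2 = w p + 2 = p w + 2 = 2 + p w$)
$J{\left(z \right)} = 4 z^{2}$ ($J{\left(z \right)} = 2 z 2 z = 4 z^{2}$)
$A = -188$ ($A = - 2 \cdot 4 \left(-5\right)^{2} + \left(2 + 2 \cdot 5\right) = - 2 \cdot 4 \cdot 25 + \left(2 + 10\right) = \left(-2\right) 100 + 12 = -200 + 12 = -188$)
$- 13 A + 11 = \left(-13\right) \left(-188\right) + 11 = 2444 + 11 = 2455$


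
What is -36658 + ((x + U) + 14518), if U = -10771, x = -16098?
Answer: -49009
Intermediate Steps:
-36658 + ((x + U) + 14518) = -36658 + ((-16098 - 10771) + 14518) = -36658 + (-26869 + 14518) = -36658 - 12351 = -49009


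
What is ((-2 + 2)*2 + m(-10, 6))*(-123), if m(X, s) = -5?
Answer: 615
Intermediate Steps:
((-2 + 2)*2 + m(-10, 6))*(-123) = ((-2 + 2)*2 - 5)*(-123) = (0*2 - 5)*(-123) = (0 - 5)*(-123) = -5*(-123) = 615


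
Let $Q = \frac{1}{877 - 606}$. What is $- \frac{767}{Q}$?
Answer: $-207857$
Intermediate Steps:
$Q = \frac{1}{271} \approx 0.00369$
$- \frac{767}{Q} = - 767 \frac{1}{\frac{1}{271}} = \left(-767\right) 271 = -207857$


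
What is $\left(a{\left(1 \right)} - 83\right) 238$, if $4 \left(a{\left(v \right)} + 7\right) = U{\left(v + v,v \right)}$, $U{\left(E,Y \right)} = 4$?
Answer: $-21182$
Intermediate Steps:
$a{\left(v \right)} = -6$ ($a{\left(v \right)} = -7 + \frac{1}{4} \cdot 4 = -7 + 1 = -6$)
$\left(a{\left(1 \right)} - 83\right) 238 = \left(-6 - 83\right) 238 = \left(-89\right) 238 = -21182$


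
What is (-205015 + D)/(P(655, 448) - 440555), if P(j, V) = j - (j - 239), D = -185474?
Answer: 130163/146772 ≈ 0.88684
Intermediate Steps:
P(j, V) = 239 (P(j, V) = j - (-239 + j) = j + (239 - j) = 239)
(-205015 + D)/(P(655, 448) - 440555) = (-205015 - 185474)/(239 - 440555) = -390489/(-440316) = -390489*(-1/440316) = 130163/146772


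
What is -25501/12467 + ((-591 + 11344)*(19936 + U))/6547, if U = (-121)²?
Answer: 662163491940/11660207 ≈ 56788.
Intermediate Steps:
U = 14641
-25501/12467 + ((-591 + 11344)*(19936 + U))/6547 = -25501/12467 + ((-591 + 11344)*(19936 + 14641))/6547 = -25501*1/12467 + (10753*34577)*(1/6547) = -3643/1781 + 371806481*(1/6547) = -3643/1781 + 371806481/6547 = 662163491940/11660207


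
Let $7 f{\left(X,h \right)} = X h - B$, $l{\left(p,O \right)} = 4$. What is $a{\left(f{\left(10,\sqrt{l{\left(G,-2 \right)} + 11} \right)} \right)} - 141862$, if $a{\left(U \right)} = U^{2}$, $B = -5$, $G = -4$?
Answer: $- \frac{6949713}{49} + \frac{100 \sqrt{15}}{49} \approx -1.4182 \cdot 10^{5}$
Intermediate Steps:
$f{\left(X,h \right)} = \frac{5}{7} + \frac{X h}{7}$ ($f{\left(X,h \right)} = \frac{X h - -5}{7} = \frac{X h + 5}{7} = \frac{5 + X h}{7} = \frac{5}{7} + \frac{X h}{7}$)
$a{\left(f{\left(10,\sqrt{l{\left(G,-2 \right)} + 11} \right)} \right)} - 141862 = \left(\frac{5}{7} + \frac{1}{7} \cdot 10 \sqrt{4 + 11}\right)^{2} - 141862 = \left(\frac{5}{7} + \frac{1}{7} \cdot 10 \sqrt{15}\right)^{2} - 141862 = \left(\frac{5}{7} + \frac{10 \sqrt{15}}{7}\right)^{2} - 141862 = -141862 + \left(\frac{5}{7} + \frac{10 \sqrt{15}}{7}\right)^{2}$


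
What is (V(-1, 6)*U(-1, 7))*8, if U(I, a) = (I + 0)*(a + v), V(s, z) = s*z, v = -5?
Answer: 96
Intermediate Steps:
U(I, a) = I*(-5 + a) (U(I, a) = (I + 0)*(a - 5) = I*(-5 + a))
(V(-1, 6)*U(-1, 7))*8 = ((-1*6)*(-(-5 + 7)))*8 = -(-6)*2*8 = -6*(-2)*8 = 12*8 = 96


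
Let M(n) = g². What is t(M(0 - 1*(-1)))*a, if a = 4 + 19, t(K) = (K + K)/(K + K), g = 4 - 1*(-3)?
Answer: 23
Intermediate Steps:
g = 7 (g = 4 + 3 = 7)
M(n) = 49 (M(n) = 7² = 49)
t(K) = 1 (t(K) = (2*K)/((2*K)) = (2*K)*(1/(2*K)) = 1)
a = 23
t(M(0 - 1*(-1)))*a = 1*23 = 23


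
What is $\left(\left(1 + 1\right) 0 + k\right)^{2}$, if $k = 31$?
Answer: $961$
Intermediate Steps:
$\left(\left(1 + 1\right) 0 + k\right)^{2} = \left(\left(1 + 1\right) 0 + 31\right)^{2} = \left(2 \cdot 0 + 31\right)^{2} = \left(0 + 31\right)^{2} = 31^{2} = 961$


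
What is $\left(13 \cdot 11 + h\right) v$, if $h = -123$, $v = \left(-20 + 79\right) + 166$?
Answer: $4500$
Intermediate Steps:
$v = 225$ ($v = 59 + 166 = 225$)
$\left(13 \cdot 11 + h\right) v = \left(13 \cdot 11 - 123\right) 225 = \left(143 - 123\right) 225 = 20 \cdot 225 = 4500$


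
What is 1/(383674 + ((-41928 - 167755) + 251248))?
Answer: 1/425239 ≈ 2.3516e-6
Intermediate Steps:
1/(383674 + ((-41928 - 167755) + 251248)) = 1/(383674 + (-209683 + 251248)) = 1/(383674 + 41565) = 1/425239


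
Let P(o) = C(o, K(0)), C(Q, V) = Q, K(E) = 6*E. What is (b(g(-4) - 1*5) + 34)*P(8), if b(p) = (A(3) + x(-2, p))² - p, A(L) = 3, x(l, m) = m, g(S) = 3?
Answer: 296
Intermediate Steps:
P(o) = o
b(p) = (3 + p)² - p
(b(g(-4) - 1*5) + 34)*P(8) = (((3 + (3 - 1*5))² - (3 - 1*5)) + 34)*8 = (((3 + (3 - 5))² - (3 - 5)) + 34)*8 = (((3 - 2)² - 1*(-2)) + 34)*8 = ((1² + 2) + 34)*8 = ((1 + 2) + 34)*8 = (3 + 34)*8 = 37*8 = 296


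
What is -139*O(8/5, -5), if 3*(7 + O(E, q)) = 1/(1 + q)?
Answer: 11815/12 ≈ 984.58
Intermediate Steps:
O(E, q) = -7 + 1/(3*(1 + q))
-139*O(8/5, -5) = -139*(-20 - 21*(-5))/(3*(1 - 5)) = -139*(-20 + 105)/(3*(-4)) = -139*(-1)*85/(3*4) = -139*(-85/12) = 11815/12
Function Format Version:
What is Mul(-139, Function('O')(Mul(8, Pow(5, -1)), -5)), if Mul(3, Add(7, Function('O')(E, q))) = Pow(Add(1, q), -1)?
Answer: Rational(11815, 12) ≈ 984.58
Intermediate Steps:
Function('O')(E, q) = Add(-7, Mul(Rational(1, 3), Pow(Add(1, q), -1)))
Mul(-139, Function('O')(Mul(8, Pow(5, -1)), -5)) = Mul(-139, Mul(Rational(1, 3), Pow(Add(1, -5), -1), Add(-20, Mul(-21, -5)))) = Mul(-139, Mul(Rational(1, 3), Pow(-4, -1), Add(-20, 105))) = Mul(-139, Mul(Rational(1, 3), Rational(-1, 4), 85)) = Mul(-139, Rational(-85, 12)) = Rational(11815, 12)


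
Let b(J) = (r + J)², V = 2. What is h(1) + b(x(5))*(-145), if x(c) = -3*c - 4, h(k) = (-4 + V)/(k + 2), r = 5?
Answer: -85262/3 ≈ -28421.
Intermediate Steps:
h(k) = -2/(2 + k) (h(k) = (-4 + 2)/(k + 2) = -2/(2 + k))
x(c) = -4 - 3*c
b(J) = (5 + J)²
h(1) + b(x(5))*(-145) = -2/(2 + 1) + (5 + (-4 - 3*5))²*(-145) = -2/3 + (5 + (-4 - 15))²*(-145) = -2*⅓ + (5 - 19)²*(-145) = -⅔ + (-14)²*(-145) = -⅔ + 196*(-145) = -⅔ - 28420 = -85262/3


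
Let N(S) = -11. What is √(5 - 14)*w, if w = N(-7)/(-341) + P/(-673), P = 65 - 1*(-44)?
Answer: -8118*I/20863 ≈ -0.38911*I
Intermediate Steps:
P = 109 (P = 65 + 44 = 109)
w = -2706/20863 (w = -11/(-341) + 109/(-673) = -11*(-1/341) + 109*(-1/673) = 1/31 - 109/673 = -2706/20863 ≈ -0.12970)
√(5 - 14)*w = √(5 - 14)*(-2706/20863) = √(-9)*(-2706/20863) = (3*I)*(-2706/20863) = -8118*I/20863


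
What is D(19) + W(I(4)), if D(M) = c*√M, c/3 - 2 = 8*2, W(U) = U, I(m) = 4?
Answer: 4 + 54*√19 ≈ 239.38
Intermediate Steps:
c = 54 (c = 6 + 3*(8*2) = 6 + 3*16 = 6 + 48 = 54)
D(M) = 54*√M
D(19) + W(I(4)) = 54*√19 + 4 = 4 + 54*√19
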